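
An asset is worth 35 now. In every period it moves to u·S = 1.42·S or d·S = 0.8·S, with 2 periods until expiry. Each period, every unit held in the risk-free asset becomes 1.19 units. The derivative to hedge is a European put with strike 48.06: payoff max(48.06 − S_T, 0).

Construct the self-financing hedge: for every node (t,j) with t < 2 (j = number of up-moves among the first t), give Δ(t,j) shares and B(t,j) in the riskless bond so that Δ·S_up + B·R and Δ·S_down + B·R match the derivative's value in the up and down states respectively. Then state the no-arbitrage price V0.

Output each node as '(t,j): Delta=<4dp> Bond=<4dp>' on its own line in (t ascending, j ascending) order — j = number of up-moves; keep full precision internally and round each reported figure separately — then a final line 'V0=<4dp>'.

Since d<R<u, set p* = (R−d)/(u−d) = 0.6290; price each node as the discounted p*-expectation of its children.
Terminal values V(2,·): V(2,0)=25.6600, V(2,1)=8.3000, V(2,2)=0.0000
  t=1,j=0: stock 28.0000 → up 39.7600 (V=8.3000), down 22.4000 (V=25.6600). Price 12.3866; hedge Δ=-1.0000, bond B=40.3866.
  t=1,j=1: stock 49.7000 → up 70.5740 (V=0.0000), down 39.7600 (V=8.3000). Price 2.5874; hedge Δ=-0.2694, bond B=15.9745.
  t=0,j=0: stock 35.0000 → up 49.7000 (V=2.5874), down 28.0000 (V=12.3866). Price 5.2291; hedge Δ=-0.4516, bond B=21.0341.
Each (Δ,B) replicates both successor values, so the strategy is self-financing and V0 is arbitrage-free.

(0,0): Delta=-0.4516 Bond=21.0341
(1,0): Delta=-1.0000 Bond=40.3866
(1,1): Delta=-0.2694 Bond=15.9745
V0=5.2291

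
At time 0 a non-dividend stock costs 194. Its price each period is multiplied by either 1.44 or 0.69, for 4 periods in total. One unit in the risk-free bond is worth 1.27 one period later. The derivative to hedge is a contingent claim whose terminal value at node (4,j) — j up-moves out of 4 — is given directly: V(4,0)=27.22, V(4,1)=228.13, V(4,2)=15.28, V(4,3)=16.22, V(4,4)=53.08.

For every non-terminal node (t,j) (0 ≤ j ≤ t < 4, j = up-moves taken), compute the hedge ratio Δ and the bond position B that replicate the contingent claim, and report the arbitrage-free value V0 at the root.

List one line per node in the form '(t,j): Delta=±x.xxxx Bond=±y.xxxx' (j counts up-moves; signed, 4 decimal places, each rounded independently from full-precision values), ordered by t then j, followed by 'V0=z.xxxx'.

Risk-neutral probability p* = (R−d)/(u−d) = (1.27−0.69)/(1.44−0.69) = 0.7733.
Terminal payoffs: V(4,0)=27.2200, V(4,1)=228.1300, V(4,2)=15.2800, V(4,3)=16.2200, V(4,4)=53.0800
  t=3,j=0: stock 63.7307 → up 91.7723 (V=228.1300), down 43.9742 (V=27.2200). Price 143.7720; hedge Δ=4.2033, bond B=-124.1080.
  t=3,j=1: stock 133.0033 → up 191.5247 (V=15.2800), down 91.7723 (V=228.1300). Price 50.0205; hedge Δ=-2.1338, bond B=333.8205.
  t=3,j=2: stock 277.5721 → up 399.7038 (V=16.2200), down 191.5247 (V=15.2800). Price 12.6039; hedge Δ=0.0045, bond B=11.3506.
  t=3,j=3: stock 579.2809 → up 834.1645 (V=53.0800), down 399.7038 (V=16.2200). Price 35.2166; hedge Δ=0.0848, bond B=-13.9301.
  t=2,j=0: stock 92.3634 → up 133.0033 (V=50.0205), down 63.7307 (V=143.7720). Price 56.1187; hedge Δ=-1.3534, bond B=181.1207.
  t=2,j=1: stock 192.7584 → up 277.5721 (V=12.6039), down 133.0033 (V=50.0205). Price 16.6023; hedge Δ=-0.2588, bond B=66.4911.
  t=2,j=2: stock 402.2784 → up 579.2809 (V=35.2166), down 277.5721 (V=12.6039). Price 23.6937; hedge Δ=0.0749, bond B=-6.4565.
  t=1,j=0: stock 133.8600 → up 192.7584 (V=16.6023), down 92.3634 (V=56.1187). Price 20.1255; hedge Δ=-0.3936, bond B=72.8140.
  t=1,j=1: stock 279.3600 → up 402.2784 (V=23.6937), down 192.7584 (V=16.6023). Price 17.3908; hedge Δ=0.0338, bond B=7.9356.
  t=0,j=0: stock 194.0000 → up 279.3600 (V=17.3908), down 133.8600 (V=20.1255). Price 14.1816; hedge Δ=-0.0188, bond B=17.8279.
Root portfolio cost Δ·194+B reproduces V0=14.1816.

(0,0): Delta=-0.0188 Bond=17.8279
(1,0): Delta=-0.3936 Bond=72.8140
(1,1): Delta=0.0338 Bond=7.9356
(2,0): Delta=-1.3534 Bond=181.1207
(2,1): Delta=-0.2588 Bond=66.4911
(2,2): Delta=0.0749 Bond=-6.4565
(3,0): Delta=4.2033 Bond=-124.1080
(3,1): Delta=-2.1338 Bond=333.8205
(3,2): Delta=0.0045 Bond=11.3506
(3,3): Delta=0.0848 Bond=-13.9301
V0=14.1816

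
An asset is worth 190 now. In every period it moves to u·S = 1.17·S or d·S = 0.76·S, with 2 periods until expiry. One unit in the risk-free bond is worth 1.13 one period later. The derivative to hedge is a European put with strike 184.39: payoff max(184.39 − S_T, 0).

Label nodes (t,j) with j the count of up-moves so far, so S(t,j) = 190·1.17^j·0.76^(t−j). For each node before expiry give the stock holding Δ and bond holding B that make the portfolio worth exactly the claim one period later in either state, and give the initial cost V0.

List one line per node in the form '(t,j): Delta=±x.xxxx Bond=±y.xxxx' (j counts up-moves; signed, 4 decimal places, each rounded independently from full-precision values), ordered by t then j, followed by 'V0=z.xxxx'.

(0,0): Delta=-0.2239 Bond=45.2317
(1,0): Delta=-1.0000 Bond=163.1770
(1,1): Delta=-0.1694 Bond=38.9966
V0=2.6859

No-arbitrage ⇒ martingale measure with p* = (R−d)/(u−d) = 0.9024.
At expiry t=2: V(2,0)=74.6460, V(2,1)=15.4420, V(2,2)=0.0000
  t=1,j=0: stock 144.4000 → up 168.9480 (V=15.4420), down 109.7440 (V=74.6460). Price 18.7770; hedge Δ=-1.0000, bond B=163.1770.
  t=1,j=1: stock 222.3000 → up 260.0910 (V=0.0000), down 168.9480 (V=15.4420). Price 1.3332; hedge Δ=-0.1694, bond B=38.9966.
  t=0,j=0: stock 190.0000 → up 222.3000 (V=1.3332), down 144.4000 (V=18.7770). Price 2.6859; hedge Δ=-0.2239, bond B=45.2317.
Self-financing check: at every node Δ·S+B equals the discounted successor values.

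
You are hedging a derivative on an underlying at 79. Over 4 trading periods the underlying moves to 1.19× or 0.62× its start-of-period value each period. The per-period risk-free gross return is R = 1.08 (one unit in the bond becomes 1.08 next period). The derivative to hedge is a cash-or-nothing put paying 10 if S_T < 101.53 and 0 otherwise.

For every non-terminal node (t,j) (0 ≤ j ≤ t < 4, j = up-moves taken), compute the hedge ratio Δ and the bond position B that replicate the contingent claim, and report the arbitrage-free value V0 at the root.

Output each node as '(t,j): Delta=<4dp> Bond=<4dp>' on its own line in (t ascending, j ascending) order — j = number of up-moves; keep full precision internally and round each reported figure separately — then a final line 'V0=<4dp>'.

The replicating-portfolio and risk-neutral prices coincide; use p* = (1.08−0.62)/(1.19−0.62) = 0.8070 for the latter.
Terminal payoffs: V(4,0)=10.0000, V(4,1)=10.0000, V(4,2)=10.0000, V(4,3)=10.0000, V(4,4)=0.0000
  t=3,j=0: stock 18.8279 → up 22.4052 (V=10.0000), down 11.6733 (V=10.0000). Price 9.2593; hedge Δ=0.0000, bond B=9.2593.
  t=3,j=1: stock 36.1374 → up 43.0036 (V=10.0000), down 22.4052 (V=10.0000). Price 9.2593; hedge Δ=0.0000, bond B=9.2593.
  t=3,j=2: stock 69.3606 → up 82.5391 (V=10.0000), down 43.0036 (V=10.0000). Price 9.2593; hedge Δ=0.0000, bond B=9.2593.
  t=3,j=3: stock 133.1276 → up 158.4218 (V=0.0000), down 82.5391 (V=10.0000). Price 1.7869; hedge Δ=-0.1318, bond B=19.3307.
  t=2,j=0: stock 30.3676 → up 36.1374 (V=9.2593), down 18.8279 (V=9.2593). Price 8.5734; hedge Δ=0.0000, bond B=8.5734.
  t=2,j=1: stock 58.2862 → up 69.3606 (V=9.2593), down 36.1374 (V=9.2593). Price 8.5734; hedge Δ=0.0000, bond B=8.5734.
  t=2,j=2: stock 111.8719 → up 133.1276 (V=1.7869), down 69.3606 (V=9.2593). Price 2.9897; hedge Δ=-0.1172, bond B=16.0992.
  t=1,j=0: stock 48.9800 → up 58.2862 (V=8.5734), down 30.3676 (V=8.5734). Price 7.9383; hedge Δ=0.0000, bond B=7.9383.
  t=1,j=1: stock 94.0100 → up 111.8719 (V=2.9897), down 58.2862 (V=8.5734). Price 3.7660; hedge Δ=-0.1042, bond B=13.5619.
  t=0,j=0: stock 79.0000 → up 94.0100 (V=3.7660), down 48.9800 (V=7.9383). Price 4.2326; hedge Δ=-0.0927, bond B=11.5524.
Self-financing check: at every node Δ·S+B equals the discounted successor values.

(0,0): Delta=-0.0927 Bond=11.5524
(1,0): Delta=0.0000 Bond=7.9383
(1,1): Delta=-0.1042 Bond=13.5619
(2,0): Delta=0.0000 Bond=8.5734
(2,1): Delta=0.0000 Bond=8.5734
(2,2): Delta=-0.1172 Bond=16.0992
(3,0): Delta=0.0000 Bond=9.2593
(3,1): Delta=0.0000 Bond=9.2593
(3,2): Delta=0.0000 Bond=9.2593
(3,3): Delta=-0.1318 Bond=19.3307
V0=4.2326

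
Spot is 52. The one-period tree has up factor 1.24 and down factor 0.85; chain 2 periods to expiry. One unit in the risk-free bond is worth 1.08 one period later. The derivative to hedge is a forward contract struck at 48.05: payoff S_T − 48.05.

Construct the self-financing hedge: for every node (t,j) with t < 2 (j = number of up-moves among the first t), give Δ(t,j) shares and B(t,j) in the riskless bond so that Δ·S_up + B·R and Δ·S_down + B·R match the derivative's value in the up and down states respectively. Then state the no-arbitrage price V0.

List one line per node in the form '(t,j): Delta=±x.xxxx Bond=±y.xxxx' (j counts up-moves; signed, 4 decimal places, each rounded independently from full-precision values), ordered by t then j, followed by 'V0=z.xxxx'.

(0,0): Delta=1.0000 Bond=-41.1951
(1,0): Delta=1.0000 Bond=-44.4907
(1,1): Delta=1.0000 Bond=-44.4907
V0=10.8049

Under the risk-neutral measure, an up-move has probability p* = (R−d)/(u−d) = 0.5897 and values discount at R = 1.08.
Payoff layer (t=2): V(2,0)=-10.4800, V(2,1)=6.7580, V(2,2)=31.9052
Node (1,0) S=44.2000: V=(p*·6.7580+(1−p*)·-10.4800)/1.08=-0.2907; Δ=(6.7580−-10.4800)/(54.8080−37.5700)=1.0000; B=V−Δ·S=-44.4907
Node (1,1) S=64.4800: V=(p*·31.9052+(1−p*)·6.7580)/1.08=19.9893; Δ=(31.9052−6.7580)/(79.9552−54.8080)=1.0000; B=V−Δ·S=-44.4907
Node (0,0) S=52.0000: V=(p*·19.9893+(1−p*)·-0.2907)/1.08=10.8049; Δ=(19.9893−-0.2907)/(64.4800−44.2000)=1.0000; B=V−Δ·S=-41.1951
Self-financing check: at every node Δ·S+B equals the discounted successor values.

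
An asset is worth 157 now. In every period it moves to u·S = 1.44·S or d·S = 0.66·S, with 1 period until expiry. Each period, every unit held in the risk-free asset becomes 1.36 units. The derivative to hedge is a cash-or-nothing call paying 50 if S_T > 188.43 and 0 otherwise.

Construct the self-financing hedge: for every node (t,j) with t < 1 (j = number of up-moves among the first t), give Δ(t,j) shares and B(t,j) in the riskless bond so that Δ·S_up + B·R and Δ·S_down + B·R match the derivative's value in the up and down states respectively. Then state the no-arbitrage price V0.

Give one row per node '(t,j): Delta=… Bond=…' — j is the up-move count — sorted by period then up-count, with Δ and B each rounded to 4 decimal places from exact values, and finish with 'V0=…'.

No-arbitrage ⇒ martingale measure with p* = (R−d)/(u−d) = 0.8974.
Payoff layer (t=1): V(1,0)=0.0000, V(1,1)=50.0000
  t=0,j=0: stock 157.0000 → up 226.0800 (V=50.0000), down 103.6200 (V=0.0000). Price 32.9940; hedge Δ=0.4083, bond B=-31.1086.
Check: Δ(0,0)·S0 + B(0,0) = 32.9940 = V0.

(0,0): Delta=0.4083 Bond=-31.1086
V0=32.9940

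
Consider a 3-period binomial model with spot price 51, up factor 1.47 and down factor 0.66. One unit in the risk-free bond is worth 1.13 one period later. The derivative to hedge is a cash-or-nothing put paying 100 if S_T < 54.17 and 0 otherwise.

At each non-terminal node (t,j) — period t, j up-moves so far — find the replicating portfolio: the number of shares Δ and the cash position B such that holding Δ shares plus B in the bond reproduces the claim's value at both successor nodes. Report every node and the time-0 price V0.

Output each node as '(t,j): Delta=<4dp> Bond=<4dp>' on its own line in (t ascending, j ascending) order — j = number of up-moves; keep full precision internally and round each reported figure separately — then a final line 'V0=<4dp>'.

(0,0): Delta=-0.9235 Bond=73.4790
(1,0): Delta=-1.8834 Bond=115.3414
(1,1): Delta=-0.6117 Bond=59.6581
(2,0): Delta=0.0000 Bond=88.4956
(2,1): Delta=-2.4951 Bond=160.6031
(2,2): Delta=0.0000 Bond=0.0000
V0=26.3819

Since d<R<u, set p* = (R−d)/(u−d) = 0.5802; price each node as the discounted p*-expectation of its children.
At expiry t=3: V(3,0)=100.0000, V(3,1)=100.0000, V(3,2)=0.0000, V(3,3)=0.0000
(2,0): S=22.2156. Δ = (V_up−V_dn)/(S_up−S_dn) = (100.0000−100.0000)/(32.6569−14.6623) = 0.0000. V = [p*·100.0000 + (1−p*)·100.0000]/1.13 = 88.4956. B = V − Δ·S = 88.4956.
(2,1): S=49.4802. Δ = (V_up−V_dn)/(S_up−S_dn) = (0.0000−100.0000)/(72.7359−32.6569) = -2.4951. V = [p*·0.0000 + (1−p*)·100.0000]/1.13 = 37.1463. B = V − Δ·S = 160.6031.
(2,2): S=110.2059. Δ = (V_up−V_dn)/(S_up−S_dn) = (0.0000−0.0000)/(162.0027−72.7359) = 0.0000. V = [p*·0.0000 + (1−p*)·0.0000]/1.13 = 0.0000. B = V − Δ·S = 0.0000.
(1,0): S=33.6600. Δ = (V_up−V_dn)/(S_up−S_dn) = (37.1463−88.4956)/(49.4802−22.2156) = -1.8834. V = [p*·37.1463 + (1−p*)·88.4956]/1.13 = 51.9472. B = V − Δ·S = 115.3414.
(1,1): S=74.9700. Δ = (V_up−V_dn)/(S_up−S_dn) = (0.0000−37.1463)/(110.2059−49.4802) = -0.6117. V = [p*·0.0000 + (1−p*)·37.1463]/1.13 = 13.7985. B = V − Δ·S = 59.6581.
(0,0): S=51.0000. Δ = (V_up−V_dn)/(S_up−S_dn) = (13.7985−51.9472)/(74.9700−33.6600) = -0.9235. V = [p*·13.7985 + (1−p*)·51.9472]/1.13 = 26.3819. B = V − Δ·S = 73.4790.
Each (Δ,B) replicates both successor values, so the strategy is self-financing and V0 is arbitrage-free.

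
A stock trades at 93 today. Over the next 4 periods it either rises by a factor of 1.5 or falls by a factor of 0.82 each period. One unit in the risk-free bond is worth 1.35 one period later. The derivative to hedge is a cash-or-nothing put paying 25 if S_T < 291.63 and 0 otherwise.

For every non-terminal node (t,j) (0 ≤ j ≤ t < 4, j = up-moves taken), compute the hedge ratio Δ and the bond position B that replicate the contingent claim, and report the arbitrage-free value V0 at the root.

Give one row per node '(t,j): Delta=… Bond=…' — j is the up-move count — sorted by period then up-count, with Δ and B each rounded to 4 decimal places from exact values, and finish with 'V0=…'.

(0,0): Delta=-0.0761 Bond=11.8242
(1,0): Delta=0.0000 Bond=10.1611
(1,1): Delta=-0.0878 Bond=17.6046
(2,0): Delta=0.0000 Bond=13.7174
(2,1): Delta=0.0000 Bond=13.7174
(2,2): Delta=-0.1014 Bond=26.6101
(3,0): Delta=0.0000 Bond=18.5185
(3,1): Delta=0.0000 Bond=18.5185
(3,2): Delta=0.0000 Bond=18.5185
(3,3): Delta=-0.1171 Bond=40.8497
V0=4.7491

Since d<R<u, set p* = (R−d)/(u−d) = 0.7794; price each node as the discounted p*-expectation of its children.
Payoff layer (t=4): V(4,0)=25.0000, V(4,1)=25.0000, V(4,2)=25.0000, V(4,3)=25.0000, V(4,4)=0.0000
  t=3,j=0: stock 51.2772 → up 76.9158 (V=25.0000), down 42.0473 (V=25.0000). Price 18.5185; hedge Δ=0.0000, bond B=18.5185.
  t=3,j=1: stock 93.7998 → up 140.6997 (V=25.0000), down 76.9158 (V=25.0000). Price 18.5185; hedge Δ=0.0000, bond B=18.5185.
  t=3,j=2: stock 171.5850 → up 257.3775 (V=25.0000), down 140.6997 (V=25.0000). Price 18.5185; hedge Δ=0.0000, bond B=18.5185.
  t=3,j=3: stock 313.8750 → up 470.8125 (V=0.0000), down 257.3775 (V=25.0000). Price 4.0850; hedge Δ=-0.1171, bond B=40.8497.
  t=2,j=0: stock 62.5332 → up 93.7998 (V=18.5185), down 51.2772 (V=18.5185). Price 13.7174; hedge Δ=0.0000, bond B=13.7174.
  t=2,j=1: stock 114.3900 → up 171.5850 (V=18.5185), down 93.7998 (V=18.5185). Price 13.7174; hedge Δ=0.0000, bond B=13.7174.
  t=2,j=2: stock 209.2500 → up 313.8750 (V=4.0850), down 171.5850 (V=18.5185). Price 5.3843; hedge Δ=-0.1014, bond B=26.6101.
  t=1,j=0: stock 76.2600 → up 114.3900 (V=13.7174), down 62.5332 (V=13.7174). Price 10.1611; hedge Δ=0.0000, bond B=10.1611.
  t=1,j=1: stock 139.5000 → up 209.2500 (V=5.3843), down 114.3900 (V=13.7174). Price 5.3500; hedge Δ=-0.0878, bond B=17.6046.
  t=0,j=0: stock 93.0000 → up 139.5000 (V=5.3500), down 76.2600 (V=10.1611). Price 4.7491; hedge Δ=-0.0761, bond B=11.8242.
Each (Δ,B) replicates both successor values, so the strategy is self-financing and V0 is arbitrage-free.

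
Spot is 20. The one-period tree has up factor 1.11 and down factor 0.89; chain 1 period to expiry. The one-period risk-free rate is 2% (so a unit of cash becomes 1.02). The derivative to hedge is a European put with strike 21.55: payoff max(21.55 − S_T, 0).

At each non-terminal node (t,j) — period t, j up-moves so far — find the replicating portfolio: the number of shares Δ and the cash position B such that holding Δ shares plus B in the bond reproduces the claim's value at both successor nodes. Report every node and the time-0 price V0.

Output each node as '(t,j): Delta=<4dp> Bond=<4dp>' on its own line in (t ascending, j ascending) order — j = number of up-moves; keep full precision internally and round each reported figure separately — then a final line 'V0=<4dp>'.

Since d<R<u, set p* = (R−d)/(u−d) = 0.5909; price each node as the discounted p*-expectation of its children.
Terminal payoffs: V(1,0)=3.7500, V(1,1)=0.0000
Node (0,0) S=20.0000: V=(p*·0.0000+(1−p*)·3.7500)/1.02=1.5040; Δ=(0.0000−3.7500)/(22.2000−17.8000)=-0.8523; B=V−Δ·S=18.5495
Check: Δ(0,0)·S0 + B(0,0) = 1.5040 = V0.

(0,0): Delta=-0.8523 Bond=18.5495
V0=1.5040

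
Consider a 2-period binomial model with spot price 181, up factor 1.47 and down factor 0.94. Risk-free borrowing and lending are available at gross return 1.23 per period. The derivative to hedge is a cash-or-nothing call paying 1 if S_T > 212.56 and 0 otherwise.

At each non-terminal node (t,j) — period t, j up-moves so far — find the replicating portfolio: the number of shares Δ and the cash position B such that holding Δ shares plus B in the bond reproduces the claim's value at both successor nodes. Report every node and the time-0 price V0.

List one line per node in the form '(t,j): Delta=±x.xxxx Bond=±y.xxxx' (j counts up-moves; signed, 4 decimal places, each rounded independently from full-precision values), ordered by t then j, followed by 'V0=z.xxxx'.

Since d<R<u, set p* = (R−d)/(u−d) = 0.5472; price each node as the discounted p*-expectation of its children.
At expiry t=2: V(2,0)=0.0000, V(2,1)=1.0000, V(2,2)=1.0000
(1,0): S=170.1400. Δ = (V_up−V_dn)/(S_up−S_dn) = (1.0000−0.0000)/(250.1058−159.9316) = 0.0111. V = [p*·1.0000 + (1−p*)·0.0000]/1.23 = 0.4449. B = V − Δ·S = -1.4419.
(1,1): S=266.0700. Δ = (V_up−V_dn)/(S_up−S_dn) = (1.0000−1.0000)/(391.1229−250.1058) = 0.0000. V = [p*·1.0000 + (1−p*)·1.0000]/1.23 = 0.8130. B = V − Δ·S = 0.8130.
(0,0): S=181.0000. Δ = (V_up−V_dn)/(S_up−S_dn) = (0.8130−0.4449)/(266.0700−170.1400) = 0.0038. V = [p*·0.8130 + (1−p*)·0.4449]/1.23 = 0.5254. B = V − Δ·S = -0.1692.
Root portfolio cost Δ·181+B reproduces V0=0.5254.

(0,0): Delta=0.0038 Bond=-0.1692
(1,0): Delta=0.0111 Bond=-1.4419
(1,1): Delta=0.0000 Bond=0.8130
V0=0.5254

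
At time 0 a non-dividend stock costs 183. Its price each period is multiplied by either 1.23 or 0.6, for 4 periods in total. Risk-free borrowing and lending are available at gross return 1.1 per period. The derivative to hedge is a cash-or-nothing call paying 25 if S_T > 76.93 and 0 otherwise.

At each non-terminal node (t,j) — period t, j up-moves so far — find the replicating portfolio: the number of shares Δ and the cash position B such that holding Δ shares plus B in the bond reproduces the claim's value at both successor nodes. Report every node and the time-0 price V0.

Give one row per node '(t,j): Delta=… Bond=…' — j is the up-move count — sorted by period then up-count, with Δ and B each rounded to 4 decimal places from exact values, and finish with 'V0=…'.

(0,0): Delta=0.0165 Bond=13.5455
(1,0): Delta=0.0978 Bond=5.9718
(1,1): Delta=0.0062 Bond=17.2214
(2,0): Delta=0.4346 Bond=-15.6169
(2,1): Delta=0.0551 Bond=12.3373
(2,2): Delta=0.0000 Bond=20.6612
(3,0): Delta=0.0000 Bond=0.0000
(3,1): Delta=0.4897 Bond=-21.6450
(3,2): Delta=0.0000 Bond=22.7273
(3,3): Delta=0.0000 Bond=22.7273
V0=16.5681

Risk-neutral probability p* = (R−d)/(u−d) = (1.1−0.6)/(1.23−0.6) = 0.7937.
Payoff layer (t=4): V(4,0)=0.0000, V(4,1)=0.0000, V(4,2)=25.0000, V(4,3)=25.0000, V(4,4)=25.0000
  t=3,j=0: stock 39.5280 → up 48.6194 (V=0.0000), down 23.7168 (V=0.0000). Price 0.0000; hedge Δ=0.0000, bond B=0.0000.
  t=3,j=1: stock 81.0324 → up 99.6699 (V=25.0000), down 48.6194 (V=0.0000). Price 18.0375; hedge Δ=0.4897, bond B=-21.6450.
  t=3,j=2: stock 166.1164 → up 204.3232 (V=25.0000), down 99.6699 (V=25.0000). Price 22.7273; hedge Δ=0.0000, bond B=22.7273.
  t=3,j=3: stock 340.5387 → up 418.8626 (V=25.0000), down 204.3232 (V=25.0000). Price 22.7273; hedge Δ=0.0000, bond B=22.7273.
  t=2,j=0: stock 65.8800 → up 81.0324 (V=18.0375), down 39.5280 (V=0.0000). Price 13.0141; hedge Δ=0.4346, bond B=-15.6169.
  t=2,j=1: stock 135.0540 → up 166.1164 (V=22.7273), down 81.0324 (V=18.0375). Price 19.7814; hedge Δ=0.0551, bond B=12.3373.
  t=2,j=2: stock 276.8607 → up 340.5387 (V=22.7273), down 166.1164 (V=22.7273). Price 20.6612; hedge Δ=0.0000, bond B=20.6612.
  t=1,j=0: stock 109.8000 → up 135.0540 (V=19.7814), down 65.8800 (V=13.0141). Price 16.7136; hedge Δ=0.0978, bond B=5.9718.
  t=1,j=1: stock 225.0900 → up 276.8607 (V=20.6612), down 135.0540 (V=19.7814). Price 18.6178; hedge Δ=0.0062, bond B=17.2214.
  t=0,j=0: stock 183.0000 → up 225.0900 (V=18.6178), down 109.8000 (V=16.7136). Price 16.5681; hedge Δ=0.0165, bond B=13.5455.
Check: Δ(0,0)·S0 + B(0,0) = 16.5681 = V0.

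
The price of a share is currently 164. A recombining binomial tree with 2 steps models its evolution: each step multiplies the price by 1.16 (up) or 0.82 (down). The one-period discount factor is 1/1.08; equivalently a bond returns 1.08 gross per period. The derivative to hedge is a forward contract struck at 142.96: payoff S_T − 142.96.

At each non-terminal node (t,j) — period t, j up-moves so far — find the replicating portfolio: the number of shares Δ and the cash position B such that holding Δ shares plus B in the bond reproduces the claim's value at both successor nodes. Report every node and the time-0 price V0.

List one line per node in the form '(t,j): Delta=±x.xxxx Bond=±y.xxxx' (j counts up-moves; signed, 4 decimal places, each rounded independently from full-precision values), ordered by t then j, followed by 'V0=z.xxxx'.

No-arbitrage ⇒ martingale measure with p* = (R−d)/(u−d) = 0.7647.
At expiry t=2: V(2,0)=-32.6864, V(2,1)=13.0368, V(2,2)=77.7184
(1,0): S=134.4800. Δ = (V_up−V_dn)/(S_up−S_dn) = (13.0368−-32.6864)/(155.9968−110.2736) = 1.0000. V = [p*·13.0368 + (1−p*)·-32.6864]/1.08 = 2.1096. B = V − Δ·S = -132.3704.
(1,1): S=190.2400. Δ = (V_up−V_dn)/(S_up−S_dn) = (77.7184−13.0368)/(220.6784−155.9968) = 1.0000. V = [p*·77.7184 + (1−p*)·13.0368]/1.08 = 57.8696. B = V − Δ·S = -132.3704.
(0,0): S=164.0000. Δ = (V_up−V_dn)/(S_up−S_dn) = (57.8696−2.1096)/(190.2400−134.4800) = 1.0000. V = [p*·57.8696 + (1−p*)·2.1096]/1.08 = 41.4348. B = V − Δ·S = -122.5652.
Check: Δ(0,0)·S0 + B(0,0) = 41.4348 = V0.

(0,0): Delta=1.0000 Bond=-122.5652
(1,0): Delta=1.0000 Bond=-132.3704
(1,1): Delta=1.0000 Bond=-132.3704
V0=41.4348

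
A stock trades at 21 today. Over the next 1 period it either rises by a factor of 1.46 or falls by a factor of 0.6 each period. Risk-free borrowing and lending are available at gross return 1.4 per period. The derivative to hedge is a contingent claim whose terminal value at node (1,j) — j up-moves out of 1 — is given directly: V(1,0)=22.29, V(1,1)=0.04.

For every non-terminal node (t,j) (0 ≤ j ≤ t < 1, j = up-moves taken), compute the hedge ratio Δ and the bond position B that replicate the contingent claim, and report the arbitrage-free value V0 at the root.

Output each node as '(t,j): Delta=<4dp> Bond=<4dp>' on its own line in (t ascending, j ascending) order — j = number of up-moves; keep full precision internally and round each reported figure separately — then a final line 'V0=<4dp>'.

(0,0): Delta=-1.2320 Bond=27.0095
V0=1.1374

Since d<R<u, set p* = (R−d)/(u−d) = 0.9302; price each node as the discounted p*-expectation of its children.
At expiry t=1: V(1,0)=22.2900, V(1,1)=0.0400
(0,0): S=21.0000. Δ = (V_up−V_dn)/(S_up−S_dn) = (0.0400−22.2900)/(30.6600−12.6000) = -1.2320. V = [p*·0.0400 + (1−p*)·22.2900]/1.4 = 1.1374. B = V − Δ·S = 27.0095.
Self-financing check: at every node Δ·S+B equals the discounted successor values.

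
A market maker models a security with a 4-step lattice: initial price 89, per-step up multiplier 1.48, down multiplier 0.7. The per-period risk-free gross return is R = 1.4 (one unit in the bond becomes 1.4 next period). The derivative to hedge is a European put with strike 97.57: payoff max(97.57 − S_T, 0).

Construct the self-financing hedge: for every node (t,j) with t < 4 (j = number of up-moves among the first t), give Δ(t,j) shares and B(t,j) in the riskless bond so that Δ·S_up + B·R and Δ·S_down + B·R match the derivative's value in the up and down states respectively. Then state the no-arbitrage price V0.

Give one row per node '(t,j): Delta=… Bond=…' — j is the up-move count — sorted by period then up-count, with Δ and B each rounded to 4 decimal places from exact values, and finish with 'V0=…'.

Since d<R<u, set p* = (R−d)/(u−d) = 0.8974; price each node as the discounted p*-expectation of its children.
Terminal values V(4,·): V(4,0)=76.2011, V(4,1)=52.3900, V(4,2)=2.0467, V(4,3)=0.0000, V(4,4)=0.0000
(3,0): S=30.5270. Δ = (V_up−V_dn)/(S_up−S_dn) = (52.3900−76.2011)/(45.1800−21.3689) = -1.0000. V = [p*·52.3900 + (1−p*)·76.2011]/1.4 = 39.1659. B = V − Δ·S = 69.6929.
(3,1): S=64.5428. Δ = (V_up−V_dn)/(S_up−S_dn) = (2.0467−52.3900)/(95.5233−45.1800) = -1.0000. V = [p*·2.0467 + (1−p*)·52.3900]/1.4 = 5.1501. B = V − Δ·S = 69.6929.
(3,2): S=136.4619. Δ = (V_up−V_dn)/(S_up−S_dn) = (0.0000−2.0467)/(201.9636−95.5233) = -0.0192. V = [p*·0.0000 + (1−p*)·2.0467]/1.4 = 0.1499. B = V − Δ·S = 2.7739.
(3,3): S=288.5195. Δ = (V_up−V_dn)/(S_up−S_dn) = (0.0000−0.0000)/(427.0088−201.9636) = 0.0000. V = [p*·0.0000 + (1−p*)·0.0000]/1.4 = 0.0000. B = V − Δ·S = 0.0000.
(2,0): S=43.6100. Δ = (V_up−V_dn)/(S_up−S_dn) = (5.1501−39.1659)/(64.5428−30.5270) = -1.0000. V = [p*·5.1501 + (1−p*)·39.1659]/1.4 = 6.1706. B = V − Δ·S = 49.7806.
(2,1): S=92.2040. Δ = (V_up−V_dn)/(S_up−S_dn) = (0.1499−5.1501)/(136.4619−64.5428) = -0.0695. V = [p*·0.1499 + (1−p*)·5.1501]/1.4 = 0.4734. B = V − Δ·S = 6.8838.
(2,2): S=194.9456. Δ = (V_up−V_dn)/(S_up−S_dn) = (0.0000−0.1499)/(288.5195−136.4619) = -0.0010. V = [p*·0.0000 + (1−p*)·0.1499]/1.4 = 0.0110. B = V − Δ·S = 0.2032.
(1,0): S=62.3000. Δ = (V_up−V_dn)/(S_up−S_dn) = (0.4734−6.1706)/(92.2040−43.6100) = -0.1172. V = [p*·0.4734 + (1−p*)·6.1706]/1.4 = 0.7555. B = V − Δ·S = 8.0596.
(1,1): S=131.7200. Δ = (V_up−V_dn)/(S_up−S_dn) = (0.0110−0.4734)/(194.9456−92.2040) = -0.0045. V = [p*·0.0110 + (1−p*)·0.4734]/1.4 = 0.0417. B = V − Δ·S = 0.6346.
(0,0): S=89.0000. Δ = (V_up−V_dn)/(S_up−S_dn) = (0.0417−0.7555)/(131.7200−62.3000) = -0.0103. V = [p*·0.0417 + (1−p*)·0.7555]/1.4 = 0.0821. B = V − Δ·S = 0.9972.
The time-0 hedge costs 0.0821, which is the no-arbitrage price.

(0,0): Delta=-0.0103 Bond=0.9972
(1,0): Delta=-0.1172 Bond=8.0596
(1,1): Delta=-0.0045 Bond=0.6346
(2,0): Delta=-1.0000 Bond=49.7806
(2,1): Delta=-0.0695 Bond=6.8838
(2,2): Delta=-0.0010 Bond=0.2032
(3,0): Delta=-1.0000 Bond=69.6929
(3,1): Delta=-1.0000 Bond=69.6929
(3,2): Delta=-0.0192 Bond=2.7739
(3,3): Delta=0.0000 Bond=0.0000
V0=0.0821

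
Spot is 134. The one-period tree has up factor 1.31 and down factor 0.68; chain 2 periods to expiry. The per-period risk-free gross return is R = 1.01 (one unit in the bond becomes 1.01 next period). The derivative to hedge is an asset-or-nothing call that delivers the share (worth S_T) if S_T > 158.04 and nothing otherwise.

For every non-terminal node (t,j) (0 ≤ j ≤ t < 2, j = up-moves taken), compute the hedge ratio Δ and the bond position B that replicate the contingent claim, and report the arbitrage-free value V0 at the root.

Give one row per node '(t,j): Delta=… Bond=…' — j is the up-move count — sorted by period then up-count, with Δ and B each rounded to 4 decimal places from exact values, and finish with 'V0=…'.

No-arbitrage ⇒ martingale measure with p* = (R−d)/(u−d) = 0.5238.
At expiry t=2: V(2,0)=0.0000, V(2,1)=0.0000, V(2,2)=229.9574
Node (1,0) S=91.1200: V=(p*·0.0000+(1−p*)·0.0000)/1.01=0.0000; Δ=(0.0000−0.0000)/(119.3672−61.9616)=0.0000; B=V−Δ·S=0.0000
Node (1,1) S=175.5400: V=(p*·229.9574+(1−p*)·0.0000)/1.01=119.2613; Δ=(229.9574−0.0000)/(229.9574−119.3672)=2.0794; B=V−Δ·S=-245.7505
Node (0,0) S=134.0000: V=(p*·119.2613+(1−p*)·0.0000)/1.01=61.8517; Δ=(119.2613−0.0000)/(175.5400−91.1200)=1.4127; B=V−Δ·S=-127.4519
Each (Δ,B) replicates both successor values, so the strategy is self-financing and V0 is arbitrage-free.

(0,0): Delta=1.4127 Bond=-127.4519
(1,0): Delta=0.0000 Bond=0.0000
(1,1): Delta=2.0794 Bond=-245.7505
V0=61.8517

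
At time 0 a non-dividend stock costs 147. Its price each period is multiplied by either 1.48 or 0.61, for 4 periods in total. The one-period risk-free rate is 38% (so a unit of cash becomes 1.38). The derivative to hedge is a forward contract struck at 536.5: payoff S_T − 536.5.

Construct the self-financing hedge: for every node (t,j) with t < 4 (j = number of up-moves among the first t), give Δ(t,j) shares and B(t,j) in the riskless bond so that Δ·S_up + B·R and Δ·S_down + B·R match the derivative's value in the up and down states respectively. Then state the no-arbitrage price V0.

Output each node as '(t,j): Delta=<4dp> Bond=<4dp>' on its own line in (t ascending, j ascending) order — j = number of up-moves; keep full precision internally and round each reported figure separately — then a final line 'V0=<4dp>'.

(0,0): Delta=1.0000 Bond=-147.9290
(1,0): Delta=1.0000 Bond=-204.1420
(1,1): Delta=1.0000 Bond=-204.1420
(2,0): Delta=1.0000 Bond=-281.7160
(2,1): Delta=1.0000 Bond=-281.7160
(2,2): Delta=1.0000 Bond=-281.7160
(3,0): Delta=1.0000 Bond=-388.7681
(3,1): Delta=1.0000 Bond=-388.7681
(3,2): Delta=1.0000 Bond=-388.7681
(3,3): Delta=1.0000 Bond=-388.7681
V0=-0.9290

Since d<R<u, set p* = (R−d)/(u−d) = 0.8851; price each node as the discounted p*-expectation of its children.
Terminal payoffs: V(4,0)=-516.1466, V(4,1)=-487.1180, V(4,2)=-416.6880, V(4,3)=-245.8085, V(4,4)=168.7843
Node (3,0) S=33.3662: V=(p*·-487.1180+(1−p*)·-516.1466)/1.38=-355.4019; Δ=(-487.1180−-516.1466)/(49.3820−20.3534)=1.0000; B=V−Δ·S=-388.7681
Node (3,1) S=80.9541: V=(p*·-416.6880+(1−p*)·-487.1180)/1.38=-307.8140; Δ=(-416.6880−-487.1180)/(119.8120−49.3820)=1.0000; B=V−Δ·S=-388.7681
Node (3,2) S=196.4132: V=(p*·-245.8085+(1−p*)·-416.6880)/1.38=-192.3549; Δ=(-245.8085−-416.6880)/(290.6915−119.8120)=1.0000; B=V−Δ·S=-388.7681
Node (3,3) S=476.5434: V=(p*·168.7843+(1−p*)·-245.8085)/1.38=87.7753; Δ=(168.7843−-245.8085)/(705.2843−290.6915)=1.0000; B=V−Δ·S=-388.7681
Node (2,0) S=54.6987: V=(p*·-307.8140+(1−p*)·-355.4019)/1.38=-227.0173; Δ=(-307.8140−-355.4019)/(80.9541−33.3662)=1.0000; B=V−Δ·S=-281.7160
Node (2,1) S=132.7116: V=(p*·-192.3549+(1−p*)·-307.8140)/1.38=-149.0044; Δ=(-192.3549−-307.8140)/(196.4132−80.9541)=1.0000; B=V−Δ·S=-281.7160
Node (2,2) S=321.9888: V=(p*·87.7753+(1−p*)·-192.3549)/1.38=40.2728; Δ=(87.7753−-192.3549)/(476.5434−196.4132)=1.0000; B=V−Δ·S=-281.7160
Node (1,0) S=89.6700: V=(p*·-149.0044+(1−p*)·-227.0173)/1.38=-114.4720; Δ=(-149.0044−-227.0173)/(132.7116−54.6987)=1.0000; B=V−Δ·S=-204.1420
Node (1,1) S=217.5600: V=(p*·40.2728+(1−p*)·-149.0044)/1.38=13.4180; Δ=(40.2728−-149.0044)/(321.9888−132.7116)=1.0000; B=V−Δ·S=-204.1420
Node (0,0) S=147.0000: V=(p*·13.4180+(1−p*)·-114.4720)/1.38=-0.9290; Δ=(13.4180−-114.4720)/(217.5600−89.6700)=1.0000; B=V−Δ·S=-147.9290
Each (Δ,B) replicates both successor values, so the strategy is self-financing and V0 is arbitrage-free.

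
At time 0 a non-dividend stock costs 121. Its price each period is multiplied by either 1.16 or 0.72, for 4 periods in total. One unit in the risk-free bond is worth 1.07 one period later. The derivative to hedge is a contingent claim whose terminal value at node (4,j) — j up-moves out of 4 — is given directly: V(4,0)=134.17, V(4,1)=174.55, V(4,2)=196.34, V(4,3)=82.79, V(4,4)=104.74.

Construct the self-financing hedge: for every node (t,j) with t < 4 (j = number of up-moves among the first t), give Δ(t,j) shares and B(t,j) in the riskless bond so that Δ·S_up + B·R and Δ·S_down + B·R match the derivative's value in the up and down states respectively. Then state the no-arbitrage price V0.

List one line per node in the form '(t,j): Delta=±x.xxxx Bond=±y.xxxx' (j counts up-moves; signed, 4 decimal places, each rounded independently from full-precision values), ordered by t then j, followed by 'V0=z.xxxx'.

Under the risk-neutral measure, an up-move has probability p* = (R−d)/(u−d) = 0.7955 and values discount at R = 1.07.
Terminal payoffs: V(4,0)=134.1700, V(4,1)=174.5500, V(4,2)=196.3400, V(4,3)=82.7900, V(4,4)=104.7400
  t=3,j=0: stock 45.1630 → up 52.3891 (V=174.5500), down 32.5174 (V=134.1700). Price 155.4116; hedge Δ=2.0320, bond B=63.6389.
  t=3,j=1: stock 72.7626 → up 84.4046 (V=196.3400), down 52.3891 (V=174.5500). Price 179.3299; hedge Δ=0.6806, bond B=129.8071.
  t=3,j=2: stock 117.2287 → up 135.9853 (V=82.7900), down 84.4046 (V=196.3400). Price 99.0805; hedge Δ=-2.2014, bond B=357.1487.
  t=3,j=3: stock 188.8684 → up 219.0874 (V=104.7400), down 135.9853 (V=82.7900). Price 93.6918; hedge Δ=0.2641, bond B=43.8054.
  t=2,j=0: stock 62.7264 → up 72.7626 (V=179.3299), down 45.1630 (V=155.4116). Price 163.0257; hedge Δ=0.8666, bond B=108.6661.
  t=2,j=1: stock 101.0592 → up 117.2287 (V=99.0805), down 72.7626 (V=179.3299). Price 107.9394; hedge Δ=-1.8047, bond B=290.3243.
  t=2,j=2: stock 162.8176 → up 188.8684 (V=93.6918), down 117.2287 (V=99.0805). Price 88.5926; hedge Δ=-0.0752, bond B=100.8396.
  t=1,j=0: stock 87.1200 → up 101.0592 (V=107.9394), down 62.7264 (V=163.0257). Price 111.4085; hedge Δ=-1.4371, bond B=236.6046.
  t=1,j=1: stock 140.3600 → up 162.8176 (V=88.5926), down 101.0592 (V=107.9394). Price 86.4952; hedge Δ=-0.3133, bond B=130.4653.
  t=0,j=0: stock 121.0000 → up 140.3600 (V=86.4952), down 87.1200 (V=111.4085). Price 85.5992; hedge Δ=-0.4679, bond B=142.2202.
Self-financing check: at every node Δ·S+B equals the discounted successor values.

(0,0): Delta=-0.4679 Bond=142.2202
(1,0): Delta=-1.4371 Bond=236.6046
(1,1): Delta=-0.3133 Bond=130.4653
(2,0): Delta=0.8666 Bond=108.6661
(2,1): Delta=-1.8047 Bond=290.3243
(2,2): Delta=-0.0752 Bond=100.8396
(3,0): Delta=2.0320 Bond=63.6389
(3,1): Delta=0.6806 Bond=129.8071
(3,2): Delta=-2.2014 Bond=357.1487
(3,3): Delta=0.2641 Bond=43.8054
V0=85.5992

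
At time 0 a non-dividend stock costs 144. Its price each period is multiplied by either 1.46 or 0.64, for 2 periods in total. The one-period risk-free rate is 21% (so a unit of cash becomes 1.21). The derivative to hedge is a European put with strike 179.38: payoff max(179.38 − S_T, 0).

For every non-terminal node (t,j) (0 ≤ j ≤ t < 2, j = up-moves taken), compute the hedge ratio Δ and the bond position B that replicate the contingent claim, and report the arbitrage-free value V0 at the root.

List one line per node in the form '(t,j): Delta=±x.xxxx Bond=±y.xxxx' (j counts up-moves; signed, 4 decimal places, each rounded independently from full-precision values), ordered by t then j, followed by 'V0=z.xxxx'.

(0,0): Delta=-0.3793 Bond=75.2467
(1,0): Delta=-1.0000 Bond=148.2479
(1,1): Delta=-0.2600 Bond=65.9610
V0=20.6208

The replicating-portfolio and risk-neutral prices coincide; use p* = (1.21−0.64)/(1.46−0.64) = 0.6951 for the latter.
Terminal payoffs: V(2,0)=120.3976, V(2,1)=44.8264, V(2,2)=0.0000
  t=1,j=0: stock 92.1600 → up 134.5536 (V=44.8264), down 58.9824 (V=120.3976). Price 56.0879; hedge Δ=-1.0000, bond B=148.2479.
  t=1,j=1: stock 210.2400 → up 306.9504 (V=0.0000), down 134.5536 (V=44.8264). Price 11.2947; hedge Δ=-0.2600, bond B=65.9610.
  t=0,j=0: stock 144.0000 → up 210.2400 (V=11.2947), down 92.1600 (V=56.0879). Price 20.6208; hedge Δ=-0.3793, bond B=75.2467.
Self-financing check: at every node Δ·S+B equals the discounted successor values.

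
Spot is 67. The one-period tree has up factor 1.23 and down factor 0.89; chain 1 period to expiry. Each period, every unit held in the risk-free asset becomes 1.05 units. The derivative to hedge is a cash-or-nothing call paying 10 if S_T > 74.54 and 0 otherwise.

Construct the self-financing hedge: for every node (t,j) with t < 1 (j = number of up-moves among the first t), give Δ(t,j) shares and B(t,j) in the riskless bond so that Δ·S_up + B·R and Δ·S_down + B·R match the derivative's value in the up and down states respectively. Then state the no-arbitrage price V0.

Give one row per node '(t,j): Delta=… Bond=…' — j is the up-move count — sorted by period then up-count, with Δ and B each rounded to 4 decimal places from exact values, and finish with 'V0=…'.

Risk-neutral probability p* = (R−d)/(u−d) = (1.05−0.89)/(1.23−0.89) = 0.4706.
Payoff layer (t=1): V(1,0)=0.0000, V(1,1)=10.0000
Node (0,0) S=67.0000: V=(p*·10.0000+(1−p*)·0.0000)/1.05=4.4818; Δ=(10.0000−0.0000)/(82.4100−59.6300)=0.4390; B=V−Δ·S=-24.9300
Root portfolio cost Δ·67+B reproduces V0=4.4818.

(0,0): Delta=0.4390 Bond=-24.9300
V0=4.4818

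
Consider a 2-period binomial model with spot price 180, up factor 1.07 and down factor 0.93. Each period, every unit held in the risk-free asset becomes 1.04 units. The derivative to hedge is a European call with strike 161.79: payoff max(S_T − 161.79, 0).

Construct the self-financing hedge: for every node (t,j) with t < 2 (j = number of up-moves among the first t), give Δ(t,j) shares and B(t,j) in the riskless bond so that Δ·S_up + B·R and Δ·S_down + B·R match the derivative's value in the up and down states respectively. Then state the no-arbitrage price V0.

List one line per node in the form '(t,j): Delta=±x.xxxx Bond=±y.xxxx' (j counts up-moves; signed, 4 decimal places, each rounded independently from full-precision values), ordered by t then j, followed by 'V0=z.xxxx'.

(0,0): Delta=0.9501 Bond=-140.3352
(1,0): Delta=0.7394 Bond=-110.6802
(1,1): Delta=1.0000 Bond=-155.5673
V0=30.6754

Risk-neutral probability p* = (R−d)/(u−d) = (1.04−0.93)/(1.07−0.93) = 0.7857.
Terminal values V(2,·): V(2,0)=0.0000, V(2,1)=17.3280, V(2,2)=44.2920
Node (1,0) S=167.4000: V=(p*·17.3280+(1−p*)·0.0000)/1.04=13.0912; Δ=(17.3280−0.0000)/(179.1180−155.6820)=0.7394; B=V−Δ·S=-110.6802
Node (1,1) S=192.6000: V=(p*·44.2920+(1−p*)·17.3280)/1.04=37.0327; Δ=(44.2920−17.3280)/(206.0820−179.1180)=1.0000; B=V−Δ·S=-155.5673
Node (0,0) S=180.0000: V=(p*·37.0327+(1−p*)·13.0912)/1.04=30.6754; Δ=(37.0327−13.0912)/(192.6000−167.4000)=0.9501; B=V−Δ·S=-140.3352
The time-0 hedge costs 30.6754, which is the no-arbitrage price.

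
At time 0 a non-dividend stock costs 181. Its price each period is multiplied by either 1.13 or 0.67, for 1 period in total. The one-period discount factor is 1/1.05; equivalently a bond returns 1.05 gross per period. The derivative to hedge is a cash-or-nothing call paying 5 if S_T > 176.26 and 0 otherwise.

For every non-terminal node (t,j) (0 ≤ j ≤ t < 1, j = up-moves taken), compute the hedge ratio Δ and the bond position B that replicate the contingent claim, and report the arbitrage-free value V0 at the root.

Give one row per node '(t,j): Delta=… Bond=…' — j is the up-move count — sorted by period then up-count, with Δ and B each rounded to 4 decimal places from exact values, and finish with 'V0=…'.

Since d<R<u, set p* = (R−d)/(u−d) = 0.8261; price each node as the discounted p*-expectation of its children.
Terminal payoffs: V(1,0)=0.0000, V(1,1)=5.0000
Node (0,0) S=181.0000: V=(p*·5.0000+(1−p*)·0.0000)/1.05=3.9337; Δ=(5.0000−0.0000)/(204.5300−121.2700)=0.0601; B=V−Δ·S=-6.9358
Self-financing check: at every node Δ·S+B equals the discounted successor values.

(0,0): Delta=0.0601 Bond=-6.9358
V0=3.9337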